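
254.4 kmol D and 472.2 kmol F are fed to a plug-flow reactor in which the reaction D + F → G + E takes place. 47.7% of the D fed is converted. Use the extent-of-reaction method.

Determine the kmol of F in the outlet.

D reacted = 0.477 × 254.4 = 121.3 kmol; ν_D = −1, so ξ = 121.3/1 = 121.3 kmol.
Outlet amounts (n = n₀ + ν ξ):
  D: 254.4 − 1(121.3) = 133.1
  F: 472.2 − 1(121.3) = 350.9
  G: 0 + 1(121.3) = 121.3
  E: 0 + 1(121.3) = 121.3

351 kmol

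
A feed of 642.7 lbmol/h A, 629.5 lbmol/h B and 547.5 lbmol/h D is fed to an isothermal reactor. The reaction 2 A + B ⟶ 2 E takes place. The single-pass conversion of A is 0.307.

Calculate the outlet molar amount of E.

197 lbmol/h

A reacted = 0.307 × 642.7 = 197.3 lbmol/h; ν_A = −2, so ξ = 197.3/2 = 98.65 lbmol/h.
Outlet amounts (n = n₀ + ν ξ):
  A: 642.7 − 2(98.65) = 445.4
  B: 629.5 − 1(98.65) = 530.8
  E: 0 + 2(98.65) = 197.3
  D: 547.5 (inert)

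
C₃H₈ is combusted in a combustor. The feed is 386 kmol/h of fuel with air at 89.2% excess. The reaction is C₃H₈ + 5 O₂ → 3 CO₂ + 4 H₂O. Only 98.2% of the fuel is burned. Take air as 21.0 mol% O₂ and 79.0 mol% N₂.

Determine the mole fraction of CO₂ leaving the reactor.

0.0626

Stoichiometric O₂ = 5 × 386 = 1930 kmol/h; O₂ fed = 1930 × 1.892 = 3652 kmol/h.
N₂ fed = 3652 × 79/21 = 13740 kmol/h.
Fuel reacted = 0.982 × 386 → ξ = 379.1 kmol/h.
Outlet (n = n₀ + ν ξ):
  C₃H₈: 386 − 1(379.1) = 6.948
  O₂: 3652 − 5(379.1) = 1756
  N₂: 13740 (inert)
  CO₂: 0 + 3(379.1) = 1137
  H₂O: 0 + 4(379.1) = 1516
Total out = 18150 kmol/h; y_CO₂ = 1137 / 18150 = 0.06264.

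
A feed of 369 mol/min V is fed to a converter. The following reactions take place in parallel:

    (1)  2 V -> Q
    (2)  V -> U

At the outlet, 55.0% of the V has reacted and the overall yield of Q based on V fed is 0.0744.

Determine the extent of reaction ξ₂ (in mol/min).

Yield of Q: 1ξ₁ / 369 = 0.0744 → ξ₁ = 27.45 mol/min.
Conversion of V: 2ξ₁ + 1ξ₂ = 0.55 × 369 = 203 → ξ₂ = 148 mol/min.
Outlet amounts (n = n₀ + Σ ν·ξ):
  V: 369 − 2(27.45) − 1(148) = 166
  Q: 0 + 1(27.45) = 27.45
  U: 0 + 1(148) = 148

ξ₂ = 148 mol/min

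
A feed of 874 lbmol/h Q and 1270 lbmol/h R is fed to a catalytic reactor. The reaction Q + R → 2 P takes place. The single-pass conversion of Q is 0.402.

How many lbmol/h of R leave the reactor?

Q reacted = 0.402 × 874 = 351.3 lbmol/h; ν_Q = −1, so ξ = 351.3/1 = 351.3 lbmol/h.
Outlet amounts (n = n₀ + ν ξ):
  Q: 874 − 1(351.3) = 522.7
  R: 1270 − 1(351.3) = 918.7
  P: 0 + 2(351.3) = 702.7

919 lbmol/h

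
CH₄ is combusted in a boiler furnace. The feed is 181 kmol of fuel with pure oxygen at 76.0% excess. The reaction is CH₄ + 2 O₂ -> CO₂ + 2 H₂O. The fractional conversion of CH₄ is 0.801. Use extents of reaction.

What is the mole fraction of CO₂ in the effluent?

Stoichiometric O₂ = 2 × 181 = 362 kmol; O₂ fed = 362 × 1.760 = 637.1 kmol.
Fuel reacted = 0.801 × 181 → ξ = 145 kmol.
Outlet (n = n₀ + ν ξ):
  CH₄: 181 − 1(145) = 36.02
  O₂: 637.1 − 2(145) = 347.2
  CO₂: 0 + 1(145) = 145
  H₂O: 0 + 2(145) = 290
Total out = 818.1 kmol; y_CO₂ = 145 / 818.1 = 0.1772.

0.177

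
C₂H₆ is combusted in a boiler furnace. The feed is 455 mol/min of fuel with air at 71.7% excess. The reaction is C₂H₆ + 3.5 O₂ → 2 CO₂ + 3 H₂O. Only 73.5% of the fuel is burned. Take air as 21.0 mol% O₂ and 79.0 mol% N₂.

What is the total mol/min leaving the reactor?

13600 mol/min

Stoichiometric O₂ = 3.5 × 455 = 1592 mol/min; O₂ fed = 1592 × 1.717 = 2734 mol/min.
N₂ fed = 2734 × 79/21 = 10290 mol/min.
Fuel reacted = 0.735 × 455 → ξ = 334.4 mol/min.
Outlet (n = n₀ + ν ξ):
  C₂H₆: 455 − 1(334.4) = 120.6
  O₂: 2734 − 3.5(334.4) = 1564
  N₂: 10290 (inert)
  CO₂: 0 + 2(334.4) = 668.9
  H₂O: 0 + 3(334.4) = 1003
Total out = 120.6 + 1564 + 10290 + 668.9 + 1003 = 13640 mol/min.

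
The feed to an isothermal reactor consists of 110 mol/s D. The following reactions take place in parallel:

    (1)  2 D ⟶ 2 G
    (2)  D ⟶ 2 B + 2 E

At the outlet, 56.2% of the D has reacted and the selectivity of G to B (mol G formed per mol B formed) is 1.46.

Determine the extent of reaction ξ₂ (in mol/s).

Conversion of D: D consumed = 0.562 × 110 = 61.82 mol/s = 2ξ₁ + 1ξ₂.
Selectivity: 2ξ₁ / (2ξ₂) = 1.46 → ξ₁ = 1.46 ξ₂.
Substitute: (2·1.46 + 1) ξ₂ = 61.82 → ξ₂ = 15.77 mol/s, ξ₁ = 23.02 mol/s.
Outlet amounts (n = n₀ + Σ ν·ξ):
  D: 110 − 2(23.02) − 1(15.77) = 48.18
  G: 0 + 2(23.02) = 46.05
  B: 0 + 2(15.77) = 31.54
  E: 0 + 2(15.77) = 31.54

ξ₂ = 15.8 mol/s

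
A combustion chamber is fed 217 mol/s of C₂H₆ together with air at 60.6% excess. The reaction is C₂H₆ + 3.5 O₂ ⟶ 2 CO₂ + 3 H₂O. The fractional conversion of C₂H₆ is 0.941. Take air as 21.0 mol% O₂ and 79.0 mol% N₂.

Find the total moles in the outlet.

6130 mol/s

Stoichiometric O₂ = 3.5 × 217 = 759.5 mol/s; O₂ fed = 759.5 × 1.606 = 1220 mol/s.
N₂ fed = 1220 × 79/21 = 4589 mol/s.
Fuel reacted = 0.941 × 217 → ξ = 204.2 mol/s.
Outlet (n = n₀ + ν ξ):
  C₂H₆: 217 − 1(204.2) = 12.8
  O₂: 1220 − 3.5(204.2) = 505.1
  N₂: 4589 (inert)
  CO₂: 0 + 2(204.2) = 408.4
  H₂O: 0 + 3(204.2) = 612.6
Total out = 12.8 + 505.1 + 4589 + 408.4 + 612.6 = 6127 mol/s.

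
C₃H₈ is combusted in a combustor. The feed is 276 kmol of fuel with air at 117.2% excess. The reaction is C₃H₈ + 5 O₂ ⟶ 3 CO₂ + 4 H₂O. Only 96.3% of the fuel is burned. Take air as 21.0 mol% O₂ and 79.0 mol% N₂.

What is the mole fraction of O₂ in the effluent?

0.113

Stoichiometric O₂ = 5 × 276 = 1380 kmol; O₂ fed = 1380 × 2.172 = 2997 kmol.
N₂ fed = 2997 × 79/21 = 11280 kmol.
Fuel reacted = 0.963 × 276 → ξ = 265.8 kmol.
Outlet (n = n₀ + ν ξ):
  C₃H₈: 276 − 1(265.8) = 10.21
  O₂: 2997 − 5(265.8) = 1668
  N₂: 11280 (inert)
  CO₂: 0 + 3(265.8) = 797.4
  H₂O: 0 + 4(265.8) = 1063
Total out = 14810 kmol; y_O₂ = 1668 / 14810 = 0.1126.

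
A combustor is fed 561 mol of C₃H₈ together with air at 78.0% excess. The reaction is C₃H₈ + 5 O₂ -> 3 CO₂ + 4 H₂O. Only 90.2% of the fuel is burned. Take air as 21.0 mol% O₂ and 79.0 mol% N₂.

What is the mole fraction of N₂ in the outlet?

Stoichiometric O₂ = 5 × 561 = 2805 mol; O₂ fed = 2805 × 1.780 = 4993 mol.
N₂ fed = 4993 × 79/21 = 18780 mol.
Fuel reacted = 0.902 × 561 → ξ = 506 mol.
Outlet (n = n₀ + ν ξ):
  C₃H₈: 561 − 1(506) = 54.98
  O₂: 4993 − 5(506) = 2463
  N₂: 18780 (inert)
  CO₂: 0 + 3(506) = 1518
  H₂O: 0 + 4(506) = 2024
Total out = 24840 mol; y_N₂ = 18780 / 24840 = 0.7561.

0.756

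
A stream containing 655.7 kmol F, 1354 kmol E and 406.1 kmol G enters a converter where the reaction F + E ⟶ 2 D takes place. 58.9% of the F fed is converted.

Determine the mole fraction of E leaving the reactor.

F reacted = 0.589 × 655.7 = 386.2 kmol; ν_F = −1, so ξ = 386.2/1 = 386.2 kmol.
Outlet amounts (n = n₀ + ν ξ):
  F: 655.7 − 1(386.2) = 269.5
  E: 1354 − 1(386.2) = 967.8
  D: 0 + 2(386.2) = 772.4
  G: 406.1 (inert)
Total out = 2416 kmol; y_E = 967.8 / 2416 = 0.4006.

0.401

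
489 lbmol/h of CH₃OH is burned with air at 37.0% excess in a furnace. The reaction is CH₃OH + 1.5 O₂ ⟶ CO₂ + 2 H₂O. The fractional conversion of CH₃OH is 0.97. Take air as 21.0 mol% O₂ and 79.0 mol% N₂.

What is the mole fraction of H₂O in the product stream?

Stoichiometric O₂ = 1.5 × 489 = 733.5 lbmol/h; O₂ fed = 733.5 × 1.370 = 1005 lbmol/h.
N₂ fed = 1005 × 79/21 = 3780 lbmol/h.
Fuel reacted = 0.97 × 489 → ξ = 474.3 lbmol/h.
Outlet (n = n₀ + ν ξ):
  CH₃OH: 489 − 1(474.3) = 14.67
  O₂: 1005 − 1.5(474.3) = 293.4
  N₂: 3780 (inert)
  CO₂: 0 + 1(474.3) = 474.3
  H₂O: 0 + 2(474.3) = 948.7
Total out = 5511 lbmol/h; y_H₂O = 948.7 / 5511 = 0.1721.

0.172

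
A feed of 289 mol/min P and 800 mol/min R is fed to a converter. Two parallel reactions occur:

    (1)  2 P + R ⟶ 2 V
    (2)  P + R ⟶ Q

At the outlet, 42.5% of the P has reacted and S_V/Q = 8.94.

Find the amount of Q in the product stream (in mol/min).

12.4 mol/min

Conversion of P: P consumed = 0.425 × 289 = 122.8 mol/min = 2ξ₁ + 1ξ₂.
Selectivity: 2ξ₁ / (1ξ₂) = 8.94 → ξ₁ = 4.47 ξ₂.
Substitute: (2·4.47 + 1) ξ₂ = 122.8 → ξ₂ = 12.36 mol/min, ξ₁ = 55.23 mol/min.
Outlet amounts (n = n₀ + Σ ν·ξ):
  P: 289 − 2(55.23) − 1(12.36) = 166.2
  R: 800 − 1(55.23) − 1(12.36) = 732.4
  V: 0 + 2(55.23) = 110.5
  Q: 0 + 1(12.36) = 12.36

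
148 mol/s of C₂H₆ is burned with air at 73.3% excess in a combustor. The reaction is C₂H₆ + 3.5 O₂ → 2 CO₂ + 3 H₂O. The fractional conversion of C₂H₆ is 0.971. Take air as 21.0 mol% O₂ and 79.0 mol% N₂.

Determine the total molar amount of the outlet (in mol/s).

4490 mol/s

Stoichiometric O₂ = 3.5 × 148 = 518 mol/s; O₂ fed = 518 × 1.733 = 897.7 mol/s.
N₂ fed = 897.7 × 79/21 = 3377 mol/s.
Fuel reacted = 0.971 × 148 → ξ = 143.7 mol/s.
Outlet (n = n₀ + ν ξ):
  C₂H₆: 148 − 1(143.7) = 4.292
  O₂: 897.7 − 3.5(143.7) = 394.7
  N₂: 3377 (inert)
  CO₂: 0 + 2(143.7) = 287.4
  H₂O: 0 + 3(143.7) = 431.1
Total out = 4.292 + 394.7 + 3377 + 287.4 + 431.1 = 4495 mol/s.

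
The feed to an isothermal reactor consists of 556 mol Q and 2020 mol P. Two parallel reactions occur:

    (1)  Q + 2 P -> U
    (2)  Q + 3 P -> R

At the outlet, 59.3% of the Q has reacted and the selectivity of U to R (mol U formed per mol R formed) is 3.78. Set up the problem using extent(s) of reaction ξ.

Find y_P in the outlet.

Conversion of Q: Q consumed = 0.593 × 556 = 329.7 mol = 1ξ₁ + 1ξ₂.
Selectivity: 1ξ₁ / (1ξ₂) = 3.78 → ξ₁ = 3.78 ξ₂.
Substitute: (1·3.78 + 1) ξ₂ = 329.7 → ξ₂ = 68.98 mol, ξ₁ = 260.7 mol.
Outlet amounts (n = n₀ + Σ ν·ξ):
  Q: 556 − 1(260.7) − 1(68.98) = 226.3
  P: 2020 − 2(260.7) − 3(68.98) = 1292
  U: 0 + 1(260.7) = 260.7
  R: 0 + 1(68.98) = 68.98
Total out = 1848 mol; y_P = 1292 / 1848 = 0.6991.

0.699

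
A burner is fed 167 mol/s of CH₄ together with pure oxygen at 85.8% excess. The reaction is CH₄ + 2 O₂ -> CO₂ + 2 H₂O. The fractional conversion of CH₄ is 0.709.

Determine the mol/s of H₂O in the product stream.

237 mol/s

Stoichiometric O₂ = 2 × 167 = 334 mol/s; O₂ fed = 334 × 1.858 = 620.6 mol/s.
Fuel reacted = 0.709 × 167 → ξ = 118.4 mol/s.
Outlet (n = n₀ + ν ξ):
  CH₄: 167 − 1(118.4) = 48.6
  O₂: 620.6 − 2(118.4) = 383.8
  CO₂: 0 + 1(118.4) = 118.4
  H₂O: 0 + 2(118.4) = 236.8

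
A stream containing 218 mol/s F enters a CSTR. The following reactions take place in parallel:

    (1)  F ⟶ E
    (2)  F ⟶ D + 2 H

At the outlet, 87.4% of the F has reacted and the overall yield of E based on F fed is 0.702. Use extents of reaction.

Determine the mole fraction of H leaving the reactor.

0.256

Yield of E: 1ξ₁ / 218 = 0.702 → ξ₁ = 153 mol/s.
Conversion of F: 1ξ₁ + 1ξ₂ = 0.874 × 218 = 190.5 → ξ₂ = 37.5 mol/s.
Outlet amounts (n = n₀ + Σ ν·ξ):
  F: 218 − 1(153) − 1(37.5) = 27.47
  E: 0 + 1(153) = 153
  D: 0 + 1(37.5) = 37.5
  H: 0 + 2(37.5) = 74.99
Total out = 293 mol/s; y_H = 74.99 / 293 = 0.256.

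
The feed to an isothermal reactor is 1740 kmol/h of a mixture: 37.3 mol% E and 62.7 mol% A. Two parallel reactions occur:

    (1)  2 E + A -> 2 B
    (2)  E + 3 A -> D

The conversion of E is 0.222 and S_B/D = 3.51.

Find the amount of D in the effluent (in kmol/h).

Conversion of E: E consumed = 0.222 × 649 = 144.1 kmol/h = 2ξ₁ + 1ξ₂.
Selectivity: 2ξ₁ / (1ξ₂) = 3.51 → ξ₁ = 1.755 ξ₂.
Substitute: (2·1.755 + 1) ξ₂ = 144.1 → ξ₂ = 31.95 kmol/h, ξ₁ = 56.07 kmol/h.
Outlet amounts (n = n₀ + Σ ν·ξ):
  E: 649 − 2(56.07) − 1(31.95) = 504.9
  A: 1091 − 1(56.07) − 3(31.95) = 939.1
  B: 0 + 2(56.07) = 112.1
  D: 0 + 1(31.95) = 31.95

31.9 kmol/h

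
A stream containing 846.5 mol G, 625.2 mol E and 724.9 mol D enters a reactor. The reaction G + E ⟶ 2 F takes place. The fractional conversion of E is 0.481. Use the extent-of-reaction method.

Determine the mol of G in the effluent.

E reacted = 0.481 × 625.2 = 300.7 mol; ν_E = −1, so ξ = 300.7/1 = 300.7 mol.
Outlet amounts (n = n₀ + ν ξ):
  G: 846.5 − 1(300.7) = 545.8
  E: 625.2 − 1(300.7) = 324.5
  F: 0 + 2(300.7) = 601.4
  D: 724.9 (inert)

546 mol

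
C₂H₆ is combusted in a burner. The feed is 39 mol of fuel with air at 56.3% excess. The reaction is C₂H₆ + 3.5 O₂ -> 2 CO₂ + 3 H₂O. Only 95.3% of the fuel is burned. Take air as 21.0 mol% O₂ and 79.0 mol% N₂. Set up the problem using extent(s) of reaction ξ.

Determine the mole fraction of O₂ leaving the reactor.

Stoichiometric O₂ = 3.5 × 39 = 136.5 mol; O₂ fed = 136.5 × 1.563 = 213.3 mol.
N₂ fed = 213.3 × 79/21 = 802.6 mol.
Fuel reacted = 0.953 × 39 → ξ = 37.17 mol.
Outlet (n = n₀ + ν ξ):
  C₂H₆: 39 − 1(37.17) = 1.833
  O₂: 213.3 − 3.5(37.17) = 83.27
  N₂: 802.6 (inert)
  CO₂: 0 + 2(37.17) = 74.33
  H₂O: 0 + 3(37.17) = 111.5
Total out = 1074 mol; y_O₂ = 83.27 / 1074 = 0.07756.

0.0776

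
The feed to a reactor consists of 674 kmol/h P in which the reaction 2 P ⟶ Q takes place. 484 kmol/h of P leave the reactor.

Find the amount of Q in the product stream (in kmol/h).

For P: n = n₀ − 2ξ → 484 = 674 − 2ξ, giving ξ = 95 kmol/h.
Outlet amounts (n = n₀ + ν ξ):
  P: 674 − 2(95) = 484
  Q: 0 + 1(95) = 95

95 kmol/h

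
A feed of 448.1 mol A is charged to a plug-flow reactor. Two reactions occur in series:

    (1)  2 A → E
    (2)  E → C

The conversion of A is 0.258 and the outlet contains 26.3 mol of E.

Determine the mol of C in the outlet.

31.5 mol

Conversion of A: A consumed = 2ξ₁ = 0.258 × 448.1 → ξ₁ = 57.8 mol.
E balance: n_E = 0 + 1ξ₁ − 1ξ₂ = 26.3 → ξ₂ = (1·57.8 − 26.3)/1 = 31.5 mol.
Outlet amounts (n = n₀ + Σ ν·ξ):
  A: 448.1 − 2(57.8) = 332.5
  E: 0 + 1(57.8) − 1(31.5) = 26.3
  C: 0 + 1(31.5) = 31.5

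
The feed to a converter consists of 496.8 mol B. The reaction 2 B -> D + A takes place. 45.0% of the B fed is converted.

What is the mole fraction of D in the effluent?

B reacted = 0.45 × 496.8 = 223.6 mol; ν_B = −2, so ξ = 223.6/2 = 111.8 mol.
Outlet amounts (n = n₀ + ν ξ):
  B: 496.8 − 2(111.8) = 273.2
  D: 0 + 1(111.8) = 111.8
  A: 0 + 1(111.8) = 111.8
Total out = 496.8 mol; y_D = 111.8 / 496.8 = 0.225.

0.225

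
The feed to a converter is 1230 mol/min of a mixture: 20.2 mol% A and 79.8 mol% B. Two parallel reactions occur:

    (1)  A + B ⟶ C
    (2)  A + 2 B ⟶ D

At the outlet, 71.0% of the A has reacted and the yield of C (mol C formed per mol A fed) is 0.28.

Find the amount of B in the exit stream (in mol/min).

Yield of C: 1ξ₁ / 248.5 = 0.28 → ξ₁ = 69.57 mol/min.
Conversion of A: 1ξ₁ + 1ξ₂ = 0.71 × 248.5 = 176.4 → ξ₂ = 106.8 mol/min.
Outlet amounts (n = n₀ + Σ ν·ξ):
  A: 248.5 − 1(69.57) − 1(106.8) = 72.05
  B: 981.5 − 1(69.57) − 2(106.8) = 698.3
  C: 0 + 1(69.57) = 69.57
  D: 0 + 1(106.8) = 106.8

698 mol/min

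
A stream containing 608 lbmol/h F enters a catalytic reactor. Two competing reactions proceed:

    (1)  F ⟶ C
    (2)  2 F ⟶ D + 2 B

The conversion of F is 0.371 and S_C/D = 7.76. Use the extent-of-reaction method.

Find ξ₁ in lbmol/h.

ξ₁ = 179 lbmol/h

Conversion of F: F consumed = 0.371 × 608 = 225.6 lbmol/h = 1ξ₁ + 2ξ₂.
Selectivity: 1ξ₁ / (1ξ₂) = 7.76 → ξ₁ = 7.76 ξ₂.
Substitute: (1·7.76 + 2) ξ₂ = 225.6 → ξ₂ = 23.11 lbmol/h, ξ₁ = 179.3 lbmol/h.
Outlet amounts (n = n₀ + Σ ν·ξ):
  F: 608 − 1(179.3) − 2(23.11) = 382.4
  C: 0 + 1(179.3) = 179.3
  D: 0 + 1(23.11) = 23.11
  B: 0 + 2(23.11) = 46.22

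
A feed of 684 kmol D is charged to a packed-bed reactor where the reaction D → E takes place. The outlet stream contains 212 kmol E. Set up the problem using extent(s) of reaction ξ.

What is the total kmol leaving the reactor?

684 kmol

For E: n = n₀ + 1ξ → 212 = 0 + 1ξ, giving ξ = 212 kmol.
Outlet amounts (n = n₀ + ν ξ):
  D: 684 − 1(212) = 472
  E: 0 + 1(212) = 212
Total out = 472 + 212 = 684 kmol.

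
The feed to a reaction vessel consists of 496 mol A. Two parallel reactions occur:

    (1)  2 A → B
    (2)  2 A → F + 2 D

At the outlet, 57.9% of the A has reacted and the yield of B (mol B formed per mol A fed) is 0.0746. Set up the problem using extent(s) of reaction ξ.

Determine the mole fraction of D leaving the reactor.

Yield of B: 1ξ₁ / 496 = 0.0746 → ξ₁ = 37 mol.
Conversion of A: 2ξ₁ + 2ξ₂ = 0.579 × 496 = 287.2 → ξ₂ = 106.6 mol.
Outlet amounts (n = n₀ + Σ ν·ξ):
  A: 496 − 2(37) − 2(106.6) = 208.8
  B: 0 + 1(37) = 37
  F: 0 + 1(106.6) = 106.6
  D: 0 + 2(106.6) = 213.2
Total out = 565.6 mol; y_D = 213.2 / 565.6 = 0.3769.

0.377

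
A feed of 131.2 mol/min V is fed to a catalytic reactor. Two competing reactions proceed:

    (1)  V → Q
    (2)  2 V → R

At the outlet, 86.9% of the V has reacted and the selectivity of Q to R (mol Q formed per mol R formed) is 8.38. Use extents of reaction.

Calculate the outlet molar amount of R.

11 mol/min

Conversion of V: V consumed = 0.869 × 131.2 = 114 mol/min = 1ξ₁ + 2ξ₂.
Selectivity: 1ξ₁ / (1ξ₂) = 8.38 → ξ₁ = 8.38 ξ₂.
Substitute: (1·8.38 + 2) ξ₂ = 114 → ξ₂ = 10.98 mol/min, ξ₁ = 92.05 mol/min.
Outlet amounts (n = n₀ + Σ ν·ξ):
  V: 131.2 − 1(92.05) − 2(10.98) = 17.19
  Q: 0 + 1(92.05) = 92.05
  R: 0 + 1(10.98) = 10.98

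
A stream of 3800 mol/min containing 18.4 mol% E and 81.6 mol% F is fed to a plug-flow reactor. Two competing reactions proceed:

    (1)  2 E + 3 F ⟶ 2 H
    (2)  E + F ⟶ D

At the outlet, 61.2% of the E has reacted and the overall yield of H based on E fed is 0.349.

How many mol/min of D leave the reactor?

184 mol/min

Yield of H: 2ξ₁ / 699.2 = 0.349 → ξ₁ = 122 mol/min.
Conversion of E: 2ξ₁ + 1ξ₂ = 0.612 × 699.2 = 427.9 → ξ₂ = 183.9 mol/min.
Outlet amounts (n = n₀ + Σ ν·ξ):
  E: 699.2 − 2(122) − 1(183.9) = 271.3
  F: 3101 − 3(122) − 1(183.9) = 2551
  H: 0 + 2(122) = 244
  D: 0 + 1(183.9) = 183.9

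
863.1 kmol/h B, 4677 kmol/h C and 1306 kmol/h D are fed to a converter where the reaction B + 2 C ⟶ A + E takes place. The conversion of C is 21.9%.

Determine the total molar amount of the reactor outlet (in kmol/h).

C reacted = 0.219 × 4677 = 1024 kmol/h; ν_C = −2, so ξ = 1024/2 = 512.1 kmol/h.
Outlet amounts (n = n₀ + ν ξ):
  B: 863.1 − 1(512.1) = 351
  C: 4677 − 2(512.1) = 3653
  A: 0 + 1(512.1) = 512.1
  E: 0 + 1(512.1) = 512.1
  D: 1306 (inert)
Total out = 351 + 3653 + 512.1 + 512.1 + 1306 = 6334 kmol/h.

6330 kmol/h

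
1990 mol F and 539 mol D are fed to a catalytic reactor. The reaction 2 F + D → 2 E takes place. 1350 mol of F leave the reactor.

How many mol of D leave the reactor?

For F: n = n₀ − 2ξ → 1350 = 1990 − 2ξ, giving ξ = 320 mol.
Outlet amounts (n = n₀ + ν ξ):
  F: 1990 − 2(320) = 1350
  D: 539 − 1(320) = 219
  E: 0 + 2(320) = 640

219 mol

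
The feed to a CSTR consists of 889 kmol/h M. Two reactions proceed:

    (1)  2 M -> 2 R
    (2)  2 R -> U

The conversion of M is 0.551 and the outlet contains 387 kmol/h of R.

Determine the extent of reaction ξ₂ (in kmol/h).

ξ₂ = 51.4 kmol/h

Conversion of M: M consumed = 2ξ₁ = 0.551 × 889 → ξ₁ = 244.9 kmol/h.
R balance: n_R = 0 + 2ξ₁ − 2ξ₂ = 387 → ξ₂ = (2·244.9 − 387)/2 = 51.42 kmol/h.
Outlet amounts (n = n₀ + Σ ν·ξ):
  M: 889 − 2(244.9) = 399.2
  R: 0 + 2(244.9) − 2(51.42) = 387
  U: 0 + 1(51.42) = 51.42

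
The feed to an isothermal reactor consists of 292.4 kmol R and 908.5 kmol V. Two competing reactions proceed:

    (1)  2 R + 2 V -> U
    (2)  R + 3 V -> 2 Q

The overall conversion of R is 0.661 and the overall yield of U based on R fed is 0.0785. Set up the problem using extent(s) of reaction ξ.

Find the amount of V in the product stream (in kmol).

420 kmol

Yield of U: 1ξ₁ / 292.4 = 0.0785 → ξ₁ = 22.95 kmol.
Conversion of R: 2ξ₁ + 1ξ₂ = 0.661 × 292.4 = 193.3 → ξ₂ = 147.4 kmol.
Outlet amounts (n = n₀ + Σ ν·ξ):
  R: 292.4 − 2(22.95) − 1(147.4) = 99.12
  V: 908.5 − 2(22.95) − 3(147.4) = 420.5
  U: 0 + 1(22.95) = 22.95
  Q: 0 + 2(147.4) = 294.7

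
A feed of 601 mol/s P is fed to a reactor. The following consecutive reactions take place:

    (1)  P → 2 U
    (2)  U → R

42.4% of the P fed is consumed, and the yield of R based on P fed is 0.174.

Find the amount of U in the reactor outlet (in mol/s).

Conversion of P: P consumed = 1ξ₁ = 0.424 × 601 → ξ₁ = 254.8 mol/s.
Yield of R: 1ξ₂ / 601 = 0.174 → ξ₂ = 104.6 mol/s.
Outlet amounts (n = n₀ + Σ ν·ξ):
  P: 601 − 1(254.8) = 346.2
  U: 0 + 2(254.8) − 1(104.6) = 405.1
  R: 0 + 1(104.6) = 104.6

405 mol/s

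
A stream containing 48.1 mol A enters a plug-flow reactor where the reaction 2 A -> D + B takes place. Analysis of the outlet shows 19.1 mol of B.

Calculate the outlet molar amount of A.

9.9 mol

For B: n = n₀ + 1ξ → 19.1 = 0 + 1ξ, giving ξ = 19.1 mol.
Outlet amounts (n = n₀ + ν ξ):
  A: 48.1 − 2(19.1) = 9.9
  D: 0 + 1(19.1) = 19.1
  B: 0 + 1(19.1) = 19.1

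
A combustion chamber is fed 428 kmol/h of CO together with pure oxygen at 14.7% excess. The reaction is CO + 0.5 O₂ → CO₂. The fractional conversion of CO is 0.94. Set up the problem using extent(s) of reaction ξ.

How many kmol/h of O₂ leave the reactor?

Stoichiometric O₂ = 0.5 × 428 = 214 kmol/h; O₂ fed = 214 × 1.147 = 245.5 kmol/h.
Fuel reacted = 0.94 × 428 → ξ = 402.3 kmol/h.
Outlet (n = n₀ + ν ξ):
  CO: 428 − 1(402.3) = 25.68
  O₂: 245.5 − 0.5(402.3) = 44.3
  CO₂: 0 + 1(402.3) = 402.3

44.3 kmol/h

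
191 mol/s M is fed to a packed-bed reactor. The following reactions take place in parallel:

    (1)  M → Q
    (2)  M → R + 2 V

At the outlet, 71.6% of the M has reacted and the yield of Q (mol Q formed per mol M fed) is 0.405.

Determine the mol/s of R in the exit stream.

59.4 mol/s

Yield of Q: 1ξ₁ / 191 = 0.405 → ξ₁ = 77.36 mol/s.
Conversion of M: 1ξ₁ + 1ξ₂ = 0.716 × 191 = 136.8 → ξ₂ = 59.4 mol/s.
Outlet amounts (n = n₀ + Σ ν·ξ):
  M: 191 − 1(77.36) − 1(59.4) = 54.24
  Q: 0 + 1(77.36) = 77.36
  R: 0 + 1(59.4) = 59.4
  V: 0 + 2(59.4) = 118.8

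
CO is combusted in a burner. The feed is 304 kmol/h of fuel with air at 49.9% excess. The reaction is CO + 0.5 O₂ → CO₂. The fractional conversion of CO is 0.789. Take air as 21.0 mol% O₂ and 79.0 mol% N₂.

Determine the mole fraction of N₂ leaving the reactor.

0.675

Stoichiometric O₂ = 0.5 × 304 = 152 kmol/h; O₂ fed = 152 × 1.499 = 227.8 kmol/h.
N₂ fed = 227.8 × 79/21 = 857.1 kmol/h.
Fuel reacted = 0.789 × 304 → ξ = 239.9 kmol/h.
Outlet (n = n₀ + ν ξ):
  CO: 304 − 1(239.9) = 64.14
  O₂: 227.8 − 0.5(239.9) = 107.9
  N₂: 857.1 (inert)
  CO₂: 0 + 1(239.9) = 239.9
Total out = 1269 kmol/h; y_N₂ = 857.1 / 1269 = 0.6754.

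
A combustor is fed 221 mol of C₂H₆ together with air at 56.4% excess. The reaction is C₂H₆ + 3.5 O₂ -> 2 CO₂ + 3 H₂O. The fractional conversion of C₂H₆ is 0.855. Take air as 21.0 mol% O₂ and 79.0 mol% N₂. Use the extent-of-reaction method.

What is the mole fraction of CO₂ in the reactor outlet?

0.0622

Stoichiometric O₂ = 3.5 × 221 = 773.5 mol; O₂ fed = 773.5 × 1.564 = 1210 mol.
N₂ fed = 1210 × 79/21 = 4551 mol.
Fuel reacted = 0.855 × 221 → ξ = 189 mol.
Outlet (n = n₀ + ν ξ):
  C₂H₆: 221 − 1(189) = 32.05
  O₂: 1210 − 3.5(189) = 548.4
  N₂: 4551 (inert)
  CO₂: 0 + 2(189) = 377.9
  H₂O: 0 + 3(189) = 566.9
Total out = 6076 mol; y_CO₂ = 377.9 / 6076 = 0.0622.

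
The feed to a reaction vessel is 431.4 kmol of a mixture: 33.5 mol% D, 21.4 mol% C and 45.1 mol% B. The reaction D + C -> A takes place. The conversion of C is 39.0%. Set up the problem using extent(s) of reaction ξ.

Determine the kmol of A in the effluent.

36 kmol

C reacted = 0.39 × 92.32 = 36 kmol; ν_C = −1, so ξ = 36/1 = 36 kmol.
Outlet amounts (n = n₀ + ν ξ):
  D: 144.5 − 1(36) = 108.5
  C: 92.32 − 1(36) = 56.31
  A: 0 + 1(36) = 36
  B: 194.6 (inert)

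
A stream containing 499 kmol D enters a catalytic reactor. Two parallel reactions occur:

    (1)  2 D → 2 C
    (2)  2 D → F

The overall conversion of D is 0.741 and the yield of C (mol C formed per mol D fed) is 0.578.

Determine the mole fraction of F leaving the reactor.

Yield of C: 2ξ₁ / 499 = 0.578 → ξ₁ = 144.2 kmol.
Conversion of D: 2ξ₁ + 2ξ₂ = 0.741 × 499 = 369.8 → ξ₂ = 40.67 kmol.
Outlet amounts (n = n₀ + Σ ν·ξ):
  D: 499 − 2(144.2) − 2(40.67) = 129.2
  C: 0 + 2(144.2) = 288.4
  F: 0 + 1(40.67) = 40.67
Total out = 458.3 kmol; y_F = 40.67 / 458.3 = 0.08873.

0.0887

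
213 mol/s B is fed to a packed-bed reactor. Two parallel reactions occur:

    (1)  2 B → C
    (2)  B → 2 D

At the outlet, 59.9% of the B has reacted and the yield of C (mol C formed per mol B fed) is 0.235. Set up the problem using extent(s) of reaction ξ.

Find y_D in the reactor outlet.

0.289

Yield of C: 1ξ₁ / 213 = 0.235 → ξ₁ = 50.05 mol/s.
Conversion of B: 2ξ₁ + 1ξ₂ = 0.599 × 213 = 127.6 → ξ₂ = 27.48 mol/s.
Outlet amounts (n = n₀ + Σ ν·ξ):
  B: 213 − 2(50.05) − 1(27.48) = 85.41
  C: 0 + 1(50.05) = 50.05
  D: 0 + 2(27.48) = 54.95
Total out = 190.4 mol/s; y_D = 54.95 / 190.4 = 0.2886.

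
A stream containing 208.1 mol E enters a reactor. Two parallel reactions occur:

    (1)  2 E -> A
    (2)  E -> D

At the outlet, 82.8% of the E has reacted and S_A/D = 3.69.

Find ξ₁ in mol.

ξ₁ = 75.9 mol

Conversion of E: E consumed = 0.828 × 208.1 = 172.3 mol = 2ξ₁ + 1ξ₂.
Selectivity: 1ξ₁ / (1ξ₂) = 3.69 → ξ₁ = 3.69 ξ₂.
Substitute: (2·3.69 + 1) ξ₂ = 172.3 → ξ₂ = 20.56 mol, ξ₁ = 75.87 mol.
Outlet amounts (n = n₀ + Σ ν·ξ):
  E: 208.1 − 2(75.87) − 1(20.56) = 35.79
  A: 0 + 1(75.87) = 75.87
  D: 0 + 1(20.56) = 20.56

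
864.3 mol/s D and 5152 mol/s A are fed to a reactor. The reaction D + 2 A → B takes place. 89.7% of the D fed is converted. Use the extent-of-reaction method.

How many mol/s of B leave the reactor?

D reacted = 0.897 × 864.3 = 775.3 mol/s; ν_D = −1, so ξ = 775.3/1 = 775.3 mol/s.
Outlet amounts (n = n₀ + ν ξ):
  D: 864.3 − 1(775.3) = 89.02
  A: 5152 − 2(775.3) = 3601
  B: 0 + 1(775.3) = 775.3

775 mol/s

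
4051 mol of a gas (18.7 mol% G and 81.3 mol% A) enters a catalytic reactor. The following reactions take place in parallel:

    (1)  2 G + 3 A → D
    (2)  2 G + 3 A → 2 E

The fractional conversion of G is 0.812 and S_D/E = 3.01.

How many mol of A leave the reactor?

Conversion of G: G consumed = 0.812 × 757.5 = 615.1 mol = 2ξ₁ + 2ξ₂.
Selectivity: 1ξ₁ / (2ξ₂) = 3.01 → ξ₁ = 6.02 ξ₂.
Substitute: (2·6.02 + 2) ξ₂ = 615.1 → ξ₂ = 43.81 mol, ξ₁ = 263.7 mol.
Outlet amounts (n = n₀ + Σ ν·ξ):
  G: 757.5 − 2(263.7) − 2(43.81) = 142.4
  A: 3293 − 3(263.7) − 3(43.81) = 2371
  D: 0 + 1(263.7) = 263.7
  E: 0 + 2(43.81) = 87.62

2370 mol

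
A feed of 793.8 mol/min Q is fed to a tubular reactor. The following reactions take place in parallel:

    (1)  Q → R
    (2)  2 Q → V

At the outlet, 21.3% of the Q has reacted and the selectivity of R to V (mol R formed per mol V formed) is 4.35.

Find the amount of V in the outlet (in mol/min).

Conversion of Q: Q consumed = 0.213 × 793.8 = 169.1 mol/min = 1ξ₁ + 2ξ₂.
Selectivity: 1ξ₁ / (1ξ₂) = 4.35 → ξ₁ = 4.35 ξ₂.
Substitute: (1·4.35 + 2) ξ₂ = 169.1 → ξ₂ = 26.63 mol/min, ξ₁ = 115.8 mol/min.
Outlet amounts (n = n₀ + Σ ν·ξ):
  Q: 793.8 − 1(115.8) − 2(26.63) = 624.7
  R: 0 + 1(115.8) = 115.8
  V: 0 + 1(26.63) = 26.63

26.6 mol/min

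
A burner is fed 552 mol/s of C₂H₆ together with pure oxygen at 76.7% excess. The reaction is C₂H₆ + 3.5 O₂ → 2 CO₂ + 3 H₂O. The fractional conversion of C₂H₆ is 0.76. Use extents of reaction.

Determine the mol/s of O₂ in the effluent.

1950 mol/s

Stoichiometric O₂ = 3.5 × 552 = 1932 mol/s; O₂ fed = 1932 × 1.767 = 3414 mol/s.
Fuel reacted = 0.76 × 552 → ξ = 419.5 mol/s.
Outlet (n = n₀ + ν ξ):
  C₂H₆: 552 − 1(419.5) = 132.5
  O₂: 3414 − 3.5(419.5) = 1946
  CO₂: 0 + 2(419.5) = 839
  H₂O: 0 + 3(419.5) = 1259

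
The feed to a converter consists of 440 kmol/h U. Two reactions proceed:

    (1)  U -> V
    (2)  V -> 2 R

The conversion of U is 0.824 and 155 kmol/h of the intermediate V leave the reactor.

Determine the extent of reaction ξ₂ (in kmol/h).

Conversion of U: U consumed = 1ξ₁ = 0.824 × 440 → ξ₁ = 362.6 kmol/h.
V balance: n_V = 0 + 1ξ₁ − 1ξ₂ = 155 → ξ₂ = (1·362.6 − 155)/1 = 207.6 kmol/h.
Outlet amounts (n = n₀ + Σ ν·ξ):
  U: 440 − 1(362.6) = 77.44
  V: 0 + 1(362.6) − 1(207.6) = 155
  R: 0 + 2(207.6) = 415.1

ξ₂ = 208 kmol/h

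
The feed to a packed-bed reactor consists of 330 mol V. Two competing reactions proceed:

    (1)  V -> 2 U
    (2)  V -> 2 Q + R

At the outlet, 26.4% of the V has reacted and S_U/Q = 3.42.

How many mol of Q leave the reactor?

Conversion of V: V consumed = 0.264 × 330 = 87.12 mol = 1ξ₁ + 1ξ₂.
Selectivity: 2ξ₁ / (2ξ₂) = 3.42 → ξ₁ = 3.42 ξ₂.
Substitute: (1·3.42 + 1) ξ₂ = 87.12 → ξ₂ = 19.71 mol, ξ₁ = 67.41 mol.
Outlet amounts (n = n₀ + Σ ν·ξ):
  V: 330 − 1(67.41) − 1(19.71) = 242.9
  U: 0 + 2(67.41) = 134.8
  Q: 0 + 2(19.71) = 39.42
  R: 0 + 1(19.71) = 19.71

39.4 mol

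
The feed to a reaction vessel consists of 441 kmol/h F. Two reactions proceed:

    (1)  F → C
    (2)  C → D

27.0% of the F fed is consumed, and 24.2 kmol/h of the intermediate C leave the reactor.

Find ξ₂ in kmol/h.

Conversion of F: F consumed = 1ξ₁ = 0.27 × 441 → ξ₁ = 119.1 kmol/h.
C balance: n_C = 0 + 1ξ₁ − 1ξ₂ = 24.2 → ξ₂ = (1·119.1 − 24.2)/1 = 94.87 kmol/h.
Outlet amounts (n = n₀ + Σ ν·ξ):
  F: 441 − 1(119.1) = 321.9
  C: 0 + 1(119.1) − 1(94.87) = 24.2
  D: 0 + 1(94.87) = 94.87

ξ₂ = 94.9 kmol/h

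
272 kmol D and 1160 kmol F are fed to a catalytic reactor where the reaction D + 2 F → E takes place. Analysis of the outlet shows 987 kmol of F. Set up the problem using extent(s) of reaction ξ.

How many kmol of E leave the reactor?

86.5 kmol

For F: n = n₀ − 2ξ → 987 = 1160 − 2ξ, giving ξ = 86.5 kmol.
Outlet amounts (n = n₀ + ν ξ):
  D: 272 − 1(86.5) = 185.5
  F: 1160 − 2(86.5) = 987
  E: 0 + 1(86.5) = 86.5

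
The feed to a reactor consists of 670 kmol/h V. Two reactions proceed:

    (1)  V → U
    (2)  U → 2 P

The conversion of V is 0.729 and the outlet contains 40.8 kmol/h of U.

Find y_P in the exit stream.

Conversion of V: V consumed = 1ξ₁ = 0.729 × 670 → ξ₁ = 488.4 kmol/h.
U balance: n_U = 0 + 1ξ₁ − 1ξ₂ = 40.8 → ξ₂ = (1·488.4 − 40.8)/1 = 447.6 kmol/h.
Outlet amounts (n = n₀ + Σ ν·ξ):
  V: 670 − 1(488.4) = 181.6
  U: 0 + 1(488.4) − 1(447.6) = 40.8
  P: 0 + 2(447.6) = 895.3
Total out = 1118 kmol/h; y_P = 895.3 / 1118 = 0.801.

0.801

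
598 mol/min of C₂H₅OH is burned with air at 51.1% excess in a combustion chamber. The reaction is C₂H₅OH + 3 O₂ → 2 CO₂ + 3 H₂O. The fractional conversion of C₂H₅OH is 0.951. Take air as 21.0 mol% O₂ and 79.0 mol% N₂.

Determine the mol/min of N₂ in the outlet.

Stoichiometric O₂ = 3 × 598 = 1794 mol/min; O₂ fed = 1794 × 1.511 = 2711 mol/min.
N₂ fed = 2711 × 79/21 = 10200 mol/min.
Fuel reacted = 0.951 × 598 → ξ = 568.7 mol/min.
Outlet (n = n₀ + ν ξ):
  C₂H₅OH: 598 − 1(568.7) = 29.3
  O₂: 2711 − 3(568.7) = 1005
  N₂: 10200 (inert)
  CO₂: 0 + 2(568.7) = 1137
  H₂O: 0 + 3(568.7) = 1706

10200 mol/min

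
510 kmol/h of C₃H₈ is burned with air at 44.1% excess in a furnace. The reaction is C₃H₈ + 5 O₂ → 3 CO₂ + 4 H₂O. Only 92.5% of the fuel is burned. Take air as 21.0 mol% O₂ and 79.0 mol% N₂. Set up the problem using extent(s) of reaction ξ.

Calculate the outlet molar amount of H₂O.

Stoichiometric O₂ = 5 × 510 = 2550 kmol/h; O₂ fed = 2550 × 1.441 = 3675 kmol/h.
N₂ fed = 3675 × 79/21 = 13820 kmol/h.
Fuel reacted = 0.925 × 510 → ξ = 471.8 kmol/h.
Outlet (n = n₀ + ν ξ):
  C₃H₈: 510 − 1(471.8) = 38.25
  O₂: 3675 − 5(471.8) = 1316
  N₂: 13820 (inert)
  CO₂: 0 + 3(471.8) = 1415
  H₂O: 0 + 4(471.8) = 1887

1890 kmol/h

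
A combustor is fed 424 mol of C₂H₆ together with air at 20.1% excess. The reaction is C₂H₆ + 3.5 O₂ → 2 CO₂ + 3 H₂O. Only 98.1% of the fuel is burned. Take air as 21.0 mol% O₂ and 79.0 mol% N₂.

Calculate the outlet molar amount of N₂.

6700 mol

Stoichiometric O₂ = 3.5 × 424 = 1484 mol; O₂ fed = 1484 × 1.201 = 1782 mol.
N₂ fed = 1782 × 79/21 = 6705 mol.
Fuel reacted = 0.981 × 424 → ξ = 415.9 mol.
Outlet (n = n₀ + ν ξ):
  C₂H₆: 424 − 1(415.9) = 8.056
  O₂: 1782 − 3.5(415.9) = 326.5
  N₂: 6705 (inert)
  CO₂: 0 + 2(415.9) = 831.9
  H₂O: 0 + 3(415.9) = 1248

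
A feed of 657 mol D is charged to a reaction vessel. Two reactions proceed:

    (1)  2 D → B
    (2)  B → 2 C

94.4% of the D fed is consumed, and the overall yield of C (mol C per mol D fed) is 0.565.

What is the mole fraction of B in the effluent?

Conversion of D: D consumed = 2ξ₁ = 0.944 × 657 → ξ₁ = 310.1 mol.
Yield of C: 2ξ₂ / 657 = 0.565 → ξ₂ = 185.6 mol.
Outlet amounts (n = n₀ + Σ ν·ξ):
  D: 657 − 2(310.1) = 36.79
  B: 0 + 1(310.1) − 1(185.6) = 124.5
  C: 0 + 2(185.6) = 371.2
Total out = 532.5 mol; y_B = 124.5 / 532.5 = 0.2338.

0.234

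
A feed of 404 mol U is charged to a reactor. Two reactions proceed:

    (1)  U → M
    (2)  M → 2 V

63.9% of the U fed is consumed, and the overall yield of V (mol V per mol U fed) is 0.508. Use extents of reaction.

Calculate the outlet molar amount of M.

Conversion of U: U consumed = 1ξ₁ = 0.639 × 404 → ξ₁ = 258.2 mol.
Yield of V: 2ξ₂ / 404 = 0.508 → ξ₂ = 102.6 mol.
Outlet amounts (n = n₀ + Σ ν·ξ):
  U: 404 − 1(258.2) = 145.8
  M: 0 + 1(258.2) − 1(102.6) = 155.5
  V: 0 + 2(102.6) = 205.2

156 mol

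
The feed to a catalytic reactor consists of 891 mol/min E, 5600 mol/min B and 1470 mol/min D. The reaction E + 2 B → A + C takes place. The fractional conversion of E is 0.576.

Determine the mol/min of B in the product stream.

4570 mol/min

E reacted = 0.576 × 891 = 513.2 mol/min; ν_E = −1, so ξ = 513.2/1 = 513.2 mol/min.
Outlet amounts (n = n₀ + ν ξ):
  E: 891 − 1(513.2) = 377.8
  B: 5600 − 2(513.2) = 4574
  A: 0 + 1(513.2) = 513.2
  C: 0 + 1(513.2) = 513.2
  D: 1470 (inert)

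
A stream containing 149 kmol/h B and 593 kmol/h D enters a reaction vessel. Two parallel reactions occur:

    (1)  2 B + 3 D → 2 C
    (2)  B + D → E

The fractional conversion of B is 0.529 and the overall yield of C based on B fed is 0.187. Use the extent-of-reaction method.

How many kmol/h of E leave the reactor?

Yield of C: 2ξ₁ / 149 = 0.187 → ξ₁ = 13.93 kmol/h.
Conversion of B: 2ξ₁ + 1ξ₂ = 0.529 × 149 = 78.82 → ξ₂ = 50.96 kmol/h.
Outlet amounts (n = n₀ + Σ ν·ξ):
  B: 149 − 2(13.93) − 1(50.96) = 70.18
  D: 593 − 3(13.93) − 1(50.96) = 500.2
  C: 0 + 2(13.93) = 27.86
  E: 0 + 1(50.96) = 50.96

51 kmol/h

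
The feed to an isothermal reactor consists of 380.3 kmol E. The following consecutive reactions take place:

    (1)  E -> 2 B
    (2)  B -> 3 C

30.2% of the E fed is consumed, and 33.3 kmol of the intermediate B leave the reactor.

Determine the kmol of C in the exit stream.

Conversion of E: E consumed = 1ξ₁ = 0.302 × 380.3 → ξ₁ = 114.9 kmol.
B balance: n_B = 0 + 2ξ₁ − 1ξ₂ = 33.3 → ξ₂ = (2·114.9 − 33.3)/1 = 196.4 kmol.
Outlet amounts (n = n₀ + Σ ν·ξ):
  E: 380.3 − 1(114.9) = 265.4
  B: 0 + 2(114.9) − 1(196.4) = 33.3
  C: 0 + 3(196.4) = 589.2

589 kmol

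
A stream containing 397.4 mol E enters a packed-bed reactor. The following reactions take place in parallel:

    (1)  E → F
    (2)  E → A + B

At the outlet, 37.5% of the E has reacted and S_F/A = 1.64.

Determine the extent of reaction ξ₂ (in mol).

ξ₂ = 56.4 mol

Conversion of E: E consumed = 0.375 × 397.4 = 149 mol = 1ξ₁ + 1ξ₂.
Selectivity: 1ξ₁ / (1ξ₂) = 1.64 → ξ₁ = 1.64 ξ₂.
Substitute: (1·1.64 + 1) ξ₂ = 149 → ξ₂ = 56.45 mol, ξ₁ = 92.58 mol.
Outlet amounts (n = n₀ + Σ ν·ξ):
  E: 397.4 − 1(92.58) − 1(56.45) = 248.4
  F: 0 + 1(92.58) = 92.58
  A: 0 + 1(56.45) = 56.45
  B: 0 + 1(56.45) = 56.45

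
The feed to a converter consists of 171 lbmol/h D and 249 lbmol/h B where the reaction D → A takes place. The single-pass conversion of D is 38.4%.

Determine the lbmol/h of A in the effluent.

D reacted = 0.384 × 171 = 65.66 lbmol/h; ν_D = −1, so ξ = 65.66/1 = 65.66 lbmol/h.
Outlet amounts (n = n₀ + ν ξ):
  D: 171 − 1(65.66) = 105.3
  A: 0 + 1(65.66) = 65.66
  B: 249 (inert)

65.7 lbmol/h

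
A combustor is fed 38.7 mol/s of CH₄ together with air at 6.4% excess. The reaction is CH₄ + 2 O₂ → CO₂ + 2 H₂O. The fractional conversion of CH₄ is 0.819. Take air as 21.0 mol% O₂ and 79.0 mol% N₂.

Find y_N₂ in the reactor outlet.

Stoichiometric O₂ = 2 × 38.7 = 77.4 mol/s; O₂ fed = 77.4 × 1.064 = 82.35 mol/s.
N₂ fed = 82.35 × 79/21 = 309.8 mol/s.
Fuel reacted = 0.819 × 38.7 → ξ = 31.7 mol/s.
Outlet (n = n₀ + ν ξ):
  CH₄: 38.7 − 1(31.7) = 7.005
  O₂: 82.35 − 2(31.7) = 18.96
  N₂: 309.8 (inert)
  CO₂: 0 + 1(31.7) = 31.7
  H₂O: 0 + 2(31.7) = 63.39
Total out = 430.9 mol/s; y_N₂ = 309.8 / 430.9 = 0.719.

0.719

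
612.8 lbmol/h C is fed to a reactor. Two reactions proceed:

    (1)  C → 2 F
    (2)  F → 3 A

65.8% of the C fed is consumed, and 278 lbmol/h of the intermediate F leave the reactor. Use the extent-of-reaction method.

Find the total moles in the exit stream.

2070 lbmol/h

Conversion of C: C consumed = 1ξ₁ = 0.658 × 612.8 → ξ₁ = 403.2 lbmol/h.
F balance: n_F = 0 + 2ξ₁ − 1ξ₂ = 278 → ξ₂ = (2·403.2 − 278)/1 = 528.4 lbmol/h.
Outlet amounts (n = n₀ + Σ ν·ξ):
  C: 612.8 − 1(403.2) = 209.6
  F: 0 + 2(403.2) − 1(528.4) = 278
  A: 0 + 3(528.4) = 1585
Total out = 209.6 + 278 + 1585 = 2073 lbmol/h.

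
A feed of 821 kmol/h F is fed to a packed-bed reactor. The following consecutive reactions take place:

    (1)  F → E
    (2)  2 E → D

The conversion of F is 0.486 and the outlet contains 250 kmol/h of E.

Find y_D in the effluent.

0.0998

Conversion of F: F consumed = 1ξ₁ = 0.486 × 821 → ξ₁ = 399 kmol/h.
E balance: n_E = 0 + 1ξ₁ − 2ξ₂ = 250 → ξ₂ = (1·399 − 250)/2 = 74.5 kmol/h.
Outlet amounts (n = n₀ + Σ ν·ξ):
  F: 821 − 1(399) = 422
  E: 0 + 1(399) − 2(74.5) = 250
  D: 0 + 1(74.5) = 74.5
Total out = 746.5 kmol/h; y_D = 74.5 / 746.5 = 0.0998.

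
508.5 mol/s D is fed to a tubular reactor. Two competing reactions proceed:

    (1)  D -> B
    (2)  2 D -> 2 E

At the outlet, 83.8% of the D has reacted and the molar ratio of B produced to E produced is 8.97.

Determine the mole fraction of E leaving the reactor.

0.0841

Conversion of D: D consumed = 0.838 × 508.5 = 426.1 mol/s = 1ξ₁ + 2ξ₂.
Selectivity: 1ξ₁ / (2ξ₂) = 8.97 → ξ₁ = 17.94 ξ₂.
Substitute: (1·17.94 + 2) ξ₂ = 426.1 → ξ₂ = 21.37 mol/s, ξ₁ = 383.4 mol/s.
Outlet amounts (n = n₀ + Σ ν·ξ):
  D: 508.5 − 1(383.4) − 2(21.37) = 82.38
  B: 0 + 1(383.4) = 383.4
  E: 0 + 2(21.37) = 42.74
Total out = 508.5 mol/s; y_E = 42.74 / 508.5 = 0.08405.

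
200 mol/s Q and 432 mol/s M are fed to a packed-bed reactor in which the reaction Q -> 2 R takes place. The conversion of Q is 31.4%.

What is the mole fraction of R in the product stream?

Q reacted = 0.314 × 200 = 62.8 mol/s; ν_Q = −1, so ξ = 62.8/1 = 62.8 mol/s.
Outlet amounts (n = n₀ + ν ξ):
  Q: 200 − 1(62.8) = 137.2
  R: 0 + 2(62.8) = 125.6
  M: 432 (inert)
Total out = 694.8 mol/s; y_R = 125.6 / 694.8 = 0.1808.

0.181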